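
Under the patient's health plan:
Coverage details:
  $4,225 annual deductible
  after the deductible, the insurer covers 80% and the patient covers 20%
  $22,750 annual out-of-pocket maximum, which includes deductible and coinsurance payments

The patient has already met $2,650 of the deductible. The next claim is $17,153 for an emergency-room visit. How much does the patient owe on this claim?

Deductible still to meet: $4,225 − $2,650 = $1,575.
After the $1,575 deductible portion, $17,153 − $1,575 = $15,578 is subject to coinsurance.
Coinsurance: $15,578 × 20% = $3,115.60.
That puts the patient's cost at $1,575 + $3,115.60 = $4,690.60 before any cap.
Cumulative spending $2,650 + $4,690.60 = $7,340.60 stays under the $22,750 maximum.

$4,690.60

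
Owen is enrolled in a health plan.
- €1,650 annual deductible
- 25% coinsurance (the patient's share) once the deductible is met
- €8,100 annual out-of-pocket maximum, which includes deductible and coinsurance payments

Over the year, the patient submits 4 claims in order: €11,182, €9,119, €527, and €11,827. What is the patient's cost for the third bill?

€131.75

#1 (€11,182): €1,650 finishes the deductible; €9,532 goes to coinsurance; coinsurance €9,532 × 25% = €2,383. Patient pays €4,033; OOP now €4,033.
#2 (€9,119): deductible met; 25% of €9,119 = €2,279.75. Cost to patient: €2,279.75. OOP to date €6,312.75.
#3 (€527): 25% coinsurance on €527 = €131.75. Cost to patient: €131.75. OOP to date €6,444.50.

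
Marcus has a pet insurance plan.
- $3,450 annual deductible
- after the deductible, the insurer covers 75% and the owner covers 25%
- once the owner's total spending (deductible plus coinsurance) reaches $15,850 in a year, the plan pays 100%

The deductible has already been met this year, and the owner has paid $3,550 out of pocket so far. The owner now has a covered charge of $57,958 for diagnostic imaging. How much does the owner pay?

$12,300

With the deductible met, the entire $57,958 is subject to coinsurance.
25% of $57,958 = $14,489.50 falls to the owner.
Year-to-date out-of-pocket would reach $3,550 + $14,489.50 = $18,039.50, above the $15,850 maximum, so the owner pays only $15,850 − $3,550 = $12,300.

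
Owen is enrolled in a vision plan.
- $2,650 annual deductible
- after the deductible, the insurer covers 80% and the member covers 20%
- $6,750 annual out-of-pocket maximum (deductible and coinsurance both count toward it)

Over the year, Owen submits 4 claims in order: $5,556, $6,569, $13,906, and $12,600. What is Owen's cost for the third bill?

Claim 1 — $5,556: $2,650 finishes the deductible; $2,906 goes to coinsurance; coinsurance $2,906 × 20% = $581.20. Member owes $3,231.20 (running OOP $3,231.20).
Claim 2 — $6,569: deductible already satisfied, so member's share is 20% × $6,569 = $1,313.80. Member owes $1,313.80 (running OOP $4,545).
Claim 3 — $13,906: 20% coinsurance on $13,906 = $2,781.20. That would push OOP to $7,326.20, over the $6,750 cap, so member pays $6,750 − $4,545 = $2,205.

$2,205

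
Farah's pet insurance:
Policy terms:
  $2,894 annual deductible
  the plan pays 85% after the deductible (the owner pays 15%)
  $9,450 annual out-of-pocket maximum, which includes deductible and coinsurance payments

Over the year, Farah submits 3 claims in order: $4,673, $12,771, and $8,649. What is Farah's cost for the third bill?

$1,297.35

Claim 1 ($4,673): $2,894 to deductible, leaving $1,779; owner's 15% is $266.85. Cost to owner: $3,160.85. OOP to date $3,160.85.
Claim 2 ($12,771): 15% coinsurance on $12,771 = $1,915.65. Owner owes $1,915.65 (running OOP $5,076.50).
Claim 3 ($8,649): deductible met; 15% of $8,649 = $1,297.35. Cost to owner: $1,297.35. OOP to date $6,373.85.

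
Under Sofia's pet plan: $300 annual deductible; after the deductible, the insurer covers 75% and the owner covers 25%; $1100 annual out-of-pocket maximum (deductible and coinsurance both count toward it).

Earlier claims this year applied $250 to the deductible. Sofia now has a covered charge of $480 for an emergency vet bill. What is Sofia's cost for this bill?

$250 of the $300 deductible is already met, leaving $50.
After the $50 deductible portion, $480 − $50 = $430 is subject to coinsurance.
25% of $430 = $107.50 falls to the owner.
Owner responsibility before any cap: $50 + $107.50 = $157.50.
Year-to-date out-of-pocket becomes $250 + $157.50 = $407.50, still under the $1100 maximum, so no cap applies.

$157.50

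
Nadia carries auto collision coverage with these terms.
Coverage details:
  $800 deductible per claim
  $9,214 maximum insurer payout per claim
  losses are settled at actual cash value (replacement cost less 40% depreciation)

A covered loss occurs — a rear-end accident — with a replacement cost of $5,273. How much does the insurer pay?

$2,363.80

Depreciate 40%: the covered value is $5,273 × 0.6 = $3,163.80.
Less the $800 deductible: $3,163.80 − $800 = $2,363.80.
$2,363.80 is within the $9,214 limit, so the insurer pays $2,363.80.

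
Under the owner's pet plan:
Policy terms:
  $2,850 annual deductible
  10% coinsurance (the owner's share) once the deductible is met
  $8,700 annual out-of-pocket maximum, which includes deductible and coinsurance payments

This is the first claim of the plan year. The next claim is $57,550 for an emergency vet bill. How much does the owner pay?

$8,320

Deductible not yet touched, so the first $2,850 of the bill goes to the deductible.
After the $2,850 deductible portion, $57,550 − $2,850 = $54,700 is subject to coinsurance.
Coinsurance: $54,700 × 10% = $5,470.
Owner responsibility before any cap: $2,850 + $5,470 = $8,320.
Cumulative spending $0 + $8,320 = $8,320 stays under the $8,700 maximum.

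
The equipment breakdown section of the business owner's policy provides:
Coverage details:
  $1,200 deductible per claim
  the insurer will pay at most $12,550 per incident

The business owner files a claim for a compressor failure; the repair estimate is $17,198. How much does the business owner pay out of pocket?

$4,648

Less the $1,200 deductible: $17,198 − $1,200 = $15,998.
Since $15,998 > $12,550, the payout is capped at $12,550.
The business owner bears the rest of the original loss: $17,198 − $12,550 = $4,648.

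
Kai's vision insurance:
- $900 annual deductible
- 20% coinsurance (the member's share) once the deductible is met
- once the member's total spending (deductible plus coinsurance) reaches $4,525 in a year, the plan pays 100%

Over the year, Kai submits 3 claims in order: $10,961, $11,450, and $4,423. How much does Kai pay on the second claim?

Claim 1 ($10,961): $900 finishes the deductible; $10,061 goes to coinsurance; member's 20% is $2,012.20. Member pays $2,912.20; OOP now $2,912.20.
Claim 2 ($11,450): deductible already satisfied, so member's share is 20% × $11,450 = $2,290. Adding that to $2,912.20 gives $5,202.20, past the $4,525 cap; member pays only $4,525 − $2,912.20 = $1,612.80.

$1,612.80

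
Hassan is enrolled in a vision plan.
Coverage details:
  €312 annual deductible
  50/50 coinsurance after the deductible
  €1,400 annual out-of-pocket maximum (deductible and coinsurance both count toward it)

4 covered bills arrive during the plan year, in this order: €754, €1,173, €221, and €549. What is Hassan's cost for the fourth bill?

Bill 1, €754: €312 finishes the deductible; €442 goes to coinsurance; 50% of €442 = €221. Member owes €533 (running OOP €533).
Bill 2, €1,173: deductible met; 50% of €1,173 = €586.50. Member pays €586.50; OOP now €1,119.50.
Bill 3, €221: 50% coinsurance on €221 = €110.50. Member owes €110.50 (running OOP €1,230).
Bill 4, €549: deductible already satisfied, so member's share is 50% × €549 = €274.50. OOP would hit €1,504.50 > €1,400, so the cap limits the member to €1,400 − €1,230 = €170.

€170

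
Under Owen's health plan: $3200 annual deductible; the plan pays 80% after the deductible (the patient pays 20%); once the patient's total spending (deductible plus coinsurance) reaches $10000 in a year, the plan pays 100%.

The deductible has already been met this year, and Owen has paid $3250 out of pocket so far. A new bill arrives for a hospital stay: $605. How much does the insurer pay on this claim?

With the deductible met, the entire $605 is subject to coinsurance.
Coinsurance: $605 × 20% = $121.
Year-to-date out-of-pocket becomes $3250 + $121 = $3371, still under the $10000 maximum, so no cap applies.
Insurer pays the balance: $605 − $121 = $484.

$484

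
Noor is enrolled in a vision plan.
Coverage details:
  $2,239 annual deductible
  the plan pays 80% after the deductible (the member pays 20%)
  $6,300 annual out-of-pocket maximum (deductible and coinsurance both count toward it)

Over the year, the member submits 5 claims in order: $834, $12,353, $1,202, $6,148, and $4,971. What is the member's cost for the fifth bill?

$401.40

Claim 1 — $834: fully absorbed by the deductible. Member owes $834 (running OOP $834).
Claim 2 — $12,353: $1,405 to deductible, leaving $10,948; coinsurance $10,948 × 20% = $2,189.60. Cost to member: $3,594.60. OOP to date $4,428.60.
Claim 3 — $1,202: deductible met; 20% of $1,202 = $240.40. Cost to member: $240.40. OOP to date $4,669.
Claim 4 — $6,148: deductible already satisfied, so member's share is 20% × $6,148 = $1,229.60. Member owes $1,229.60 (running OOP $5,898.60).
Claim 5 — $4,971: deductible already satisfied, so member's share is 20% × $4,971 = $994.20. OOP would hit $6,892.80 > $6,300, so the cap limits the member to $6,300 − $5,898.60 = $401.40.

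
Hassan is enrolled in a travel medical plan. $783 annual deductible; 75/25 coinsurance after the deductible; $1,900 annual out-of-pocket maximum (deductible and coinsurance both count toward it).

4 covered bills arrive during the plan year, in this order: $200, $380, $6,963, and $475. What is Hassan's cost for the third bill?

$1,320

Claim 1 — $200: fully absorbed by the deductible. Cost to traveler: $200. OOP to date $200.
Claim 2 — $380: entire amount goes to the deductible. Traveler owes $380 (running OOP $580).
Claim 3 — $6,963: deductible takes $203, $6,760 remains; coinsurance $6,760 × 25% = $1,690. Deductible plus coinsurance: $203 + $1,690 = $1,893. That would push OOP to $2,473, over the $1,900 cap, so traveler pays $1,900 − $580 = $1,320.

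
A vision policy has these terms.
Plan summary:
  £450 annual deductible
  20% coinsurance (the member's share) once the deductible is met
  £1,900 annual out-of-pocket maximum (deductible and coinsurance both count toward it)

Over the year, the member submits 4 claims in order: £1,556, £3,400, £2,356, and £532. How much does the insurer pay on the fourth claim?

£454.40

Claim 1 (£1,556): deductible takes £450, £1,106 remains; coinsurance £1,106 × 20% = £221.20. Member owes £671.20 (running OOP £671.20). Insurer: £1,556 − £671.20 = £884.80.
Claim 2 (£3,400): deductible met; 20% of £3,400 = £680. Member pays £680; OOP now £1,351.20. Insurer: £3,400 − £680 = £2,720.
Claim 3 (£2,356): deductible already satisfied, so member's share is 20% × £2,356 = £471.20. Member owes £471.20 (running OOP £1,822.40). Insurer: £2,356 − £471.20 = £1,884.80.
Claim 4 (£532): deductible already satisfied, so member's share is 20% × £532 = £106.40. That would push OOP to £1,928.80, over the £1,900 cap, so member pays £1,900 − £1,822.40 = £77.60. Insurer: £532 − £77.60 = £454.40.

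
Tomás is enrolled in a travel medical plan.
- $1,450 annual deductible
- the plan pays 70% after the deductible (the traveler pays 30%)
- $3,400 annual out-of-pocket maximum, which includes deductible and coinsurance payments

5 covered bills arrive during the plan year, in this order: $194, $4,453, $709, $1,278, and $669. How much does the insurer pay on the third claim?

Bill 1, $194: entire amount goes to the deductible. Cost to traveler: $194. OOP to date $194. Plan pays $194 − $194 = $0.
Bill 2, $4,453: deductible takes $1,256, $3,197 remains; traveler's 30% is $959.10. Cost to traveler: $2,215.10. OOP to date $2,409.10. Insurer: $4,453 − $2,215.10 = $2,237.90.
Bill 3, $709: deductible met; 30% of $709 = $212.70. Traveler pays $212.70; OOP now $2,621.80. Insurer: $709 − $212.70 = $496.30.

$496.30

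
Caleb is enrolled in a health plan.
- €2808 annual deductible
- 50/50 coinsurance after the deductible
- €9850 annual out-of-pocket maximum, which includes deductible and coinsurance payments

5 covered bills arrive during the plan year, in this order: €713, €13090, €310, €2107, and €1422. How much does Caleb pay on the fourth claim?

Bill 1, €713: fully absorbed by the deductible. Patient owes €713 (running OOP €713).
Bill 2, €13090: deductible takes €2095, €10995 remains; 50% of €10995 = €5497.50. Patient pays €7592.50; OOP now €8305.50.
Bill 3, €310: deductible already satisfied, so patient's share is 50% × €310 = €155. Cost to patient: €155. OOP to date €8460.50.
Bill 4, €2107: 50% coinsurance on €2107 = €1053.50. Patient pays €1053.50; OOP now €9514.

€1053.50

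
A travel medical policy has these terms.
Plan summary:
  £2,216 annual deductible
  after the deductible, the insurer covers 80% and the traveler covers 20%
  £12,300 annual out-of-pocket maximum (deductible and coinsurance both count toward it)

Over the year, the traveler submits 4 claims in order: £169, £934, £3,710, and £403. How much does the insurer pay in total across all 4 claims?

Claim 1 (£169): fully absorbed by the deductible. Cost to traveler: £169. OOP to date £169. Plan pays £169 − £169 = £0.
Claim 2 (£934): entire amount goes to the deductible. Traveler owes £934 (running OOP £1,103). Plan pays £934 − £934 = £0.
Claim 3 (£3,710): £1,113 to deductible, leaving £2,597; 20% of £2,597 = £519.40. Cost to traveler: £1,632.40. OOP to date £2,735.40. Plan pays £3,710 − £1,632.40 = £2,077.60.
Claim 4 (£403): deductible already satisfied, so traveler's share is 20% × £403 = £80.60. Cost to traveler: £80.60. OOP to date £2,816. Plan pays £403 − £80.60 = £322.40.
Insurer total = bills − traveler's total = £5,216 − £2,816 = £2,400.

£2,400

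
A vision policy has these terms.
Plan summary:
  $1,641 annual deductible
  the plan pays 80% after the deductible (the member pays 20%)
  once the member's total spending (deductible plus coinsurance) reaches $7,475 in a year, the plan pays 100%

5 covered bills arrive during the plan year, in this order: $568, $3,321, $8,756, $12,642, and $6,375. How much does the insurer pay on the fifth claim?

$5,270.20

Claim 1 ($568): fully absorbed by the deductible. Cost to member: $568. OOP to date $568. Plan pays $568 − $568 = $0.
Claim 2 ($3,321): deductible takes $1,073, $2,248 remains; coinsurance $2,248 × 20% = $449.60. Member pays $1,522.60; OOP now $2,090.60. Plan pays $3,321 − $1,522.60 = $1,798.40.
Claim 3 ($8,756): deductible met; 20% of $8,756 = $1,751.20. Cost to member: $1,751.20. OOP to date $3,841.80. Plan pays $8,756 − $1,751.20 = $7,004.80.
Claim 4 ($12,642): deductible already satisfied, so member's share is 20% × $12,642 = $2,528.40. Member pays $2,528.40; OOP now $6,370.20. Plan pays $12,642 − $2,528.40 = $10,113.60.
Claim 5 ($6,375): 20% coinsurance on $6,375 = $1,275. Adding that to $6,370.20 gives $7,645.20, past the $7,475 cap; member pays only $7,475 − $6,370.20 = $1,104.80. Insurer: $6,375 − $1,104.80 = $5,270.20.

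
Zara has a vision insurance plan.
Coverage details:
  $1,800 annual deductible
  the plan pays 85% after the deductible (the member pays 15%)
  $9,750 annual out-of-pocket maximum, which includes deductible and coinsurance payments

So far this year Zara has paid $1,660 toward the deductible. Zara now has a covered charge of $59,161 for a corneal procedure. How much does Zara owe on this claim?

Deductible still to meet: $1,800 − $1,660 = $140.
The remaining $59,021 (= $59,161 − $140) moves to coinsurance.
15% of $59,021 = $8,853.15 falls to the member.
Member responsibility before any cap: $140 + $8,853.15 = $8,993.15.
That would bring total out-of-pocket to $10,653.15, past the $9,750 cap. The member is capped at $9,750 − $1,660 = $8,090 on this claim.

$8,090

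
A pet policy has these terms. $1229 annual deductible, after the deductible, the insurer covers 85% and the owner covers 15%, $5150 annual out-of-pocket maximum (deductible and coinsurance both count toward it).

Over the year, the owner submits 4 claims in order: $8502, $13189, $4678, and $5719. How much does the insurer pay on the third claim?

#1 ($8502): deductible takes $1229, $7273 remains; 15% of $7273 = $1090.95. Cost to owner: $2319.95. OOP to date $2319.95. Insurer: $8502 − $2319.95 = $6182.05.
#2 ($13189): 15% coinsurance on $13189 = $1978.35. Cost to owner: $1978.35. OOP to date $4298.30. Insurer: $13189 − $1978.35 = $11210.65.
#3 ($4678): deductible met; 15% of $4678 = $701.70. Cost to owner: $701.70. OOP to date $5000. Insurer: $4678 − $701.70 = $3976.30.

$3976.30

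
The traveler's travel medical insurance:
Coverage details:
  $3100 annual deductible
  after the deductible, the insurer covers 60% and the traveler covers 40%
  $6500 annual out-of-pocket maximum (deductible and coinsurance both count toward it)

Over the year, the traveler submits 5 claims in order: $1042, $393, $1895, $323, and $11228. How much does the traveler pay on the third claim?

Claim 1 ($1042): fully absorbed by the deductible. Traveler owes $1042 (running OOP $1042).
Claim 2 ($393): entire amount goes to the deductible. Traveler pays $393; OOP now $1435.
Claim 3 ($1895): $1665 to deductible, leaving $230; traveler's 40% is $92. Cost to traveler: $1757. OOP to date $3192.

$1757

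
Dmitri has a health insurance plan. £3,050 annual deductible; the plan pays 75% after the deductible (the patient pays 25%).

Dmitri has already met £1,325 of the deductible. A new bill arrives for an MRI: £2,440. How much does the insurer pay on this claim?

Deductible still to meet: £3,050 − £1,325 = £1,725.
That leaves £2,440 − £1,725 = £715 for coinsurance.
Coinsurance: £715 × 25% = £178.75.
Patient responsibility: £1,725 + £178.75 = £1,903.75.
The plan picks up £2,440 − £1,903.75 = £536.25.

£536.25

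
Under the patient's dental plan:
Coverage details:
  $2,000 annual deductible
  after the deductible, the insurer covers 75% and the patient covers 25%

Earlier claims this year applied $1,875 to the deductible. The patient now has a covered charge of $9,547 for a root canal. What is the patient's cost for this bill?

$2,480.50

$1,875 of the $2,000 deductible is already met, leaving $125.
That leaves $9,547 − $125 = $9,422 for coinsurance.
Patient's 25% share of $9,422 is $2,355.50.
Patient responsibility: $125 + $2,355.50 = $2,480.50.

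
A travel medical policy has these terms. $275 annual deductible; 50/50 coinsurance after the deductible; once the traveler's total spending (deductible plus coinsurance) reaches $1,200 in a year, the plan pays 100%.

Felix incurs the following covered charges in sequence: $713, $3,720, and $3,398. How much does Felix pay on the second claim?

$706

Claim 1 ($713): $275 finishes the deductible; $438 goes to coinsurance; 50% of $438 = $219. Traveler pays $494; OOP now $494.
Claim 2 ($3,720): deductible already satisfied, so traveler's share is 50% × $3,720 = $1,860. OOP would hit $2,354 > $1,200, so the cap limits the traveler to $1,200 − $494 = $706.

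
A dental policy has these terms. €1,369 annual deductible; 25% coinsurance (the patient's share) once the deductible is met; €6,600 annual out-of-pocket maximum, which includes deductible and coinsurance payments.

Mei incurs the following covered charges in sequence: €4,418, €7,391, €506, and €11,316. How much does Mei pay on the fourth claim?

€2,494.50

Claim 1 — €4,418: €1,369 finishes the deductible; €3,049 goes to coinsurance; 25% of €3,049 = €762.25. Patient pays €2,131.25; OOP now €2,131.25.
Claim 2 — €7,391: 25% coinsurance on €7,391 = €1,847.75. Cost to patient: €1,847.75. OOP to date €3,979.
Claim 3 — €506: 25% coinsurance on €506 = €126.50. Patient pays €126.50; OOP now €4,105.50.
Claim 4 — €11,316: deductible already satisfied, so patient's share is 25% × €11,316 = €2,829. OOP would hit €6,934.50 > €6,600, so the cap limits the patient to €6,600 − €4,105.50 = €2,494.50.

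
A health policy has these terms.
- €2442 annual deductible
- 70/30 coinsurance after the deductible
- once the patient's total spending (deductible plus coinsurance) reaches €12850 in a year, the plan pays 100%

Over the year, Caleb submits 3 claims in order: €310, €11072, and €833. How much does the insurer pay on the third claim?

€583.10

Bill 1, €310: entire amount goes to the deductible. Cost to patient: €310. OOP to date €310. Insurer: €310 − €310 = €0.
Bill 2, €11072: €2132 finishes the deductible; €8940 goes to coinsurance; 30% of €8940 = €2682. Cost to patient: €4814. OOP to date €5124. Insurer: €11072 − €4814 = €6258.
Bill 3, €833: deductible already satisfied, so patient's share is 30% × €833 = €249.90. Patient pays €249.90; OOP now €5373.90. Insurer: €833 − €249.90 = €583.10.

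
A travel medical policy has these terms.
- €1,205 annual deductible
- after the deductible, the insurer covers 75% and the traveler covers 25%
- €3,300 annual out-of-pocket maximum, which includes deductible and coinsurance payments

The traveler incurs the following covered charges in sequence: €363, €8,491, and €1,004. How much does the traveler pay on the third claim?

Claim 1 — €363: fully absorbed by the deductible. Cost to traveler: €363. OOP to date €363.
Claim 2 — €8,491: deductible takes €842, €7,649 remains; 25% of €7,649 = €1,912.25. Traveler pays €2,754.25; OOP now €3,117.25.
Claim 3 — €1,004: 25% coinsurance on €1,004 = €251. OOP would hit €3,368.25 > €3,300, so the cap limits the traveler to €3,300 − €3,117.25 = €182.75.

€182.75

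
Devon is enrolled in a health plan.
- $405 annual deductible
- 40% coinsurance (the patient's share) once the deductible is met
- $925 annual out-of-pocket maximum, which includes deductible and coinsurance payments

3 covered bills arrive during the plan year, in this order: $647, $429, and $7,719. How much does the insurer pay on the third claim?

$7,467.40

Claim 1 ($647): $405 to deductible, leaving $242; patient's 40% is $96.80. Patient owes $501.80 (running OOP $501.80). Plan pays $647 − $501.80 = $145.20.
Claim 2 ($429): deductible already satisfied, so patient's share is 40% × $429 = $171.60. Patient owes $171.60 (running OOP $673.40). Plan pays $429 − $171.60 = $257.40.
Claim 3 ($7,719): 40% coinsurance on $7,719 = $3,087.60. Adding that to $673.40 gives $3,761, past the $925 cap; patient pays only $925 − $673.40 = $251.60. Plan pays $7,719 − $251.60 = $7,467.40.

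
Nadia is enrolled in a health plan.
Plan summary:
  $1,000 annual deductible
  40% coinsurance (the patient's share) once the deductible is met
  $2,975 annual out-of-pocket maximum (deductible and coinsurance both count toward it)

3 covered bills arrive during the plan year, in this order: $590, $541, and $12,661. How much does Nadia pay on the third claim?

$1,922.60

Bill 1, $590: all of it applies to the deductible. Cost to patient: $590. OOP to date $590.
Bill 2, $541: $410 to deductible, leaving $131; patient's 40% is $52.40. Patient pays $462.40; OOP now $1,052.40.
Bill 3, $12,661: deductible already satisfied, so patient's share is 40% × $12,661 = $5,064.40. Adding that to $1,052.40 gives $6,116.80, past the $2,975 cap; patient pays only $2,975 − $1,052.40 = $1,922.60.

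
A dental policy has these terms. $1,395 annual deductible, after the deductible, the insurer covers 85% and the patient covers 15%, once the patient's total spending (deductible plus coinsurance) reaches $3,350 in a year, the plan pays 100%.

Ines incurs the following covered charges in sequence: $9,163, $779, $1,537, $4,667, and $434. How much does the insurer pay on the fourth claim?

Bill 1, $9,163: $1,395 finishes the deductible; $7,768 goes to coinsurance; coinsurance $7,768 × 15% = $1,165.20. Patient pays $2,560.20; OOP now $2,560.20. Plan pays $9,163 − $2,560.20 = $6,602.80.
Bill 2, $779: 15% coinsurance on $779 = $116.85. Cost to patient: $116.85. OOP to date $2,677.05. Plan pays $779 − $116.85 = $662.15.
Bill 3, $1,537: deductible met; 15% of $1,537 = $230.55. Patient owes $230.55 (running OOP $2,907.60). Plan pays $1,537 − $230.55 = $1,306.45.
Bill 4, $4,667: 15% coinsurance on $4,667 = $700.05. Adding that to $2,907.60 gives $3,607.65, past the $3,350 cap; patient pays only $3,350 − $2,907.60 = $442.40. Insurer: $4,667 − $442.40 = $4,224.60.

$4,224.60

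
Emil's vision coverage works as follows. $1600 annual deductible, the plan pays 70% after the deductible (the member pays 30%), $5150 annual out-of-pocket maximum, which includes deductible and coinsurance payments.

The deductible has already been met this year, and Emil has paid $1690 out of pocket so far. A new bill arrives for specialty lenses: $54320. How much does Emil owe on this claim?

With the deductible met, the entire $54320 is subject to coinsurance.
Coinsurance: $54320 × 30% = $16296.
Year-to-date out-of-pocket would reach $1690 + $16296 = $17986, above the $5150 maximum, so the member pays only $5150 − $1690 = $3460.

$3460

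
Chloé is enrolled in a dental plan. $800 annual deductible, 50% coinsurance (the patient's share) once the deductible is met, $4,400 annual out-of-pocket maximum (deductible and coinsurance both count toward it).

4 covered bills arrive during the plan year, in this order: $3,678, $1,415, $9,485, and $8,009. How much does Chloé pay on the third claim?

$1,453.50

Bill 1, $3,678: $800 to deductible, leaving $2,878; coinsurance $2,878 × 50% = $1,439. Cost to patient: $2,239. OOP to date $2,239.
Bill 2, $1,415: deductible already satisfied, so patient's share is 50% × $1,415 = $707.50. Patient pays $707.50; OOP now $2,946.50.
Bill 3, $9,485: 50% coinsurance on $9,485 = $4,742.50. OOP would hit $7,689 > $4,400, so the cap limits the patient to $4,400 − $2,946.50 = $1,453.50.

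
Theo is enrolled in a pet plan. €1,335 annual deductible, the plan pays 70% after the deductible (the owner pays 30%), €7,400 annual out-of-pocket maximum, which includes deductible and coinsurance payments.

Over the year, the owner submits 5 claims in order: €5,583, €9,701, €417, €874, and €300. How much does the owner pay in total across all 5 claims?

Claim 1 — €5,583: €1,335 to deductible, leaving €4,248; 30% of €4,248 = €1,274.40. Owner owes €2,609.40 (running OOP €2,609.40).
Claim 2 — €9,701: 30% coinsurance on €9,701 = €2,910.30. Cost to owner: €2,910.30. OOP to date €5,519.70.
Claim 3 — €417: 30% coinsurance on €417 = €125.10. Cost to owner: €125.10. OOP to date €5,644.80.
Claim 4 — €874: deductible met; 30% of €874 = €262.20. Owner owes €262.20 (running OOP €5,907).
Claim 5 — €300: deductible met; 30% of €300 = €90. Owner owes €90 (running OOP €5,997).
Total paid by the owner: €2,609.40 + €2,910.30 + €125.10 + €262.20 + €90 = €5,997.

€5,997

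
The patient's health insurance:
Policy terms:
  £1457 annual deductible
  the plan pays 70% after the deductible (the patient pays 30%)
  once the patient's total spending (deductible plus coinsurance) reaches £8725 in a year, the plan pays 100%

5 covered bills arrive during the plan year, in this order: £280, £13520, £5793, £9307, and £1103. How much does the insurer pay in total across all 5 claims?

Bill 1, £280: fully absorbed by the deductible. Patient pays £280; OOP now £280. Insurer: £280 − £280 = £0.
Bill 2, £13520: deductible takes £1177, £12343 remains; coinsurance £12343 × 30% = £3702.90. Cost to patient: £4879.90. OOP to date £5159.90. Plan pays £13520 − £4879.90 = £8640.10.
Bill 3, £5793: deductible already satisfied, so patient's share is 30% × £5793 = £1737.90. Patient pays £1737.90; OOP now £6897.80. Insurer: £5793 − £1737.90 = £4055.10.
Bill 4, £9307: 30% coinsurance on £9307 = £2792.10. Adding that to £6897.80 gives £9689.90, past the £8725 cap; patient pays only £8725 − £6897.80 = £1827.20. Insurer: £9307 − £1827.20 = £7479.80.
Bill 5, £1103: deductible met; 30% of £1103 = £330.90. Adding that to £8725 gives £9055.90, past the £8725 cap; patient pays only £8725 − £8725 = £0. Plan pays £1103 − £0 = £1103.
Insurer total = bills − patient's total = £30003 − £8725 = £21278.

£21278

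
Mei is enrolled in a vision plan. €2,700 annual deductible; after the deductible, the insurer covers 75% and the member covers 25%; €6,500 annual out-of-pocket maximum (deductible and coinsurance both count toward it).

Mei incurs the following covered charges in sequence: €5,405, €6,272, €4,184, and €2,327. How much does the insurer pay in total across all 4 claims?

€11,688

Claim 1 (€5,405): €2,700 finishes the deductible; €2,705 goes to coinsurance; coinsurance €2,705 × 25% = €676.25. Cost to member: €3,376.25. OOP to date €3,376.25. Insurer: €5,405 − €3,376.25 = €2,028.75.
Claim 2 (€6,272): deductible already satisfied, so member's share is 25% × €6,272 = €1,568. Cost to member: €1,568. OOP to date €4,944.25. Plan pays €6,272 − €1,568 = €4,704.
Claim 3 (€4,184): 25% coinsurance on €4,184 = €1,046. Member owes €1,046 (running OOP €5,990.25). Insurer: €4,184 − €1,046 = €3,138.
Claim 4 (€2,327): deductible met; 25% of €2,327 = €581.75. OOP would hit €6,572 > €6,500, so the cap limits the member to €6,500 − €5,990.25 = €509.75. Plan pays €2,327 − €509.75 = €1,817.25.
Insurer total = bills − member's total = €18,188 − €6,500 = €11,688.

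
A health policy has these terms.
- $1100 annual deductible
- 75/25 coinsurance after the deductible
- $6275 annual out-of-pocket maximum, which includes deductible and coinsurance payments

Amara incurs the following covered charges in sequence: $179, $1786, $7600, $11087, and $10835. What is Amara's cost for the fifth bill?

Claim 1 — $179: entire amount goes to the deductible. Patient owes $179 (running OOP $179).
Claim 2 — $1786: deductible takes $921, $865 remains; patient's 25% is $216.25. Patient pays $1137.25; OOP now $1316.25.
Claim 3 — $7600: deductible already satisfied, so patient's share is 25% × $7600 = $1900. Cost to patient: $1900. OOP to date $3216.25.
Claim 4 — $11087: deductible already satisfied, so patient's share is 25% × $11087 = $2771.75. Patient pays $2771.75; OOP now $5988.
Claim 5 — $10835: deductible met; 25% of $10835 = $2708.75. That would push OOP to $8696.75, over the $6275 cap, so patient pays $6275 − $5988 = $287.

$287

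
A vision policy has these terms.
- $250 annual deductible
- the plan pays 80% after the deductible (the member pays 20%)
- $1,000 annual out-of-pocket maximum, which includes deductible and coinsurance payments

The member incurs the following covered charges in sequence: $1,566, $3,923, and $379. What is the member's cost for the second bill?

$486.80

#1 ($1,566): $250 to deductible, leaving $1,316; 20% of $1,316 = $263.20. Member owes $513.20 (running OOP $513.20).
#2 ($3,923): deductible met; 20% of $3,923 = $784.60. Adding that to $513.20 gives $1,297.80, past the $1,000 cap; member pays only $1,000 − $513.20 = $486.80.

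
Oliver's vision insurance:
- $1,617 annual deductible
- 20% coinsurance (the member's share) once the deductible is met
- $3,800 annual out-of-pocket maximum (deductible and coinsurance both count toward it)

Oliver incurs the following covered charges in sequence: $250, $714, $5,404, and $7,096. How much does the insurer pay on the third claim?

#1 ($250): all of it applies to the deductible. Member owes $250 (running OOP $250). Plan pays $250 − $250 = $0.
#2 ($714): entire amount goes to the deductible. Member owes $714 (running OOP $964). Insurer: $714 − $714 = $0.
#3 ($5,404): deductible takes $653, $4,751 remains; member's 20% is $950.20. Member owes $1,603.20 (running OOP $2,567.20). Plan pays $5,404 − $1,603.20 = $3,800.80.

$3,800.80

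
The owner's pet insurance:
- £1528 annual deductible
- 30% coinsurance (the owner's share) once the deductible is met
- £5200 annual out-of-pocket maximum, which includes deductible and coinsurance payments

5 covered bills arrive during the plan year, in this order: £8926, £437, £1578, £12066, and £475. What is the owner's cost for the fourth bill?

£848.10

Claim 1 (£8926): £1528 finishes the deductible; £7398 goes to coinsurance; owner's 30% is £2219.40. Cost to owner: £3747.40. OOP to date £3747.40.
Claim 2 (£437): deductible met; 30% of £437 = £131.10. Owner owes £131.10 (running OOP £3878.50).
Claim 3 (£1578): 30% coinsurance on £1578 = £473.40. Owner owes £473.40 (running OOP £4351.90).
Claim 4 (£12066): 30% coinsurance on £12066 = £3619.80. Adding that to £4351.90 gives £7971.70, past the £5200 cap; owner pays only £5200 − £4351.90 = £848.10.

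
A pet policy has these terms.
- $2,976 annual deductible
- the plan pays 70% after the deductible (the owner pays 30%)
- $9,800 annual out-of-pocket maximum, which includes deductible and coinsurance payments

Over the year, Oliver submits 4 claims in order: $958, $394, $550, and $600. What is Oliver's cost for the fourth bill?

Claim 1 — $958: fully absorbed by the deductible. Owner pays $958; OOP now $958.
Claim 2 — $394: all of it applies to the deductible. Owner pays $394; OOP now $1,352.
Claim 3 — $550: entire amount goes to the deductible. Owner owes $550 (running OOP $1,902).
Claim 4 — $600: all of it applies to the deductible. Owner owes $600 (running OOP $2,502).

$600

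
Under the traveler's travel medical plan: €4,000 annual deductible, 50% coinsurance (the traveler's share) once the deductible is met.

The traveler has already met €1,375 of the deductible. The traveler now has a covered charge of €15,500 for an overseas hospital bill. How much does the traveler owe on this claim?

Deductible still to meet: €4,000 − €1,375 = €2,625.
After the €2,625 deductible portion, €15,500 − €2,625 = €12,875 is subject to coinsurance.
50% of €12,875 = €6,437.50 falls to the traveler.
So the traveler owes €2,625 + €6,437.50 = €9,062.50.

€9,062.50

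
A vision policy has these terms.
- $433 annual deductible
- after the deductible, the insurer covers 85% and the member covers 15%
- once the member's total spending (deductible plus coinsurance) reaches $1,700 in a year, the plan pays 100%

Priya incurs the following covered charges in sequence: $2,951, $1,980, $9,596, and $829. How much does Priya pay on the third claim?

$592.30

Claim 1 ($2,951): deductible takes $433, $2,518 remains; member's 15% is $377.70. Member pays $810.70; OOP now $810.70.
Claim 2 ($1,980): 15% coinsurance on $1,980 = $297. Cost to member: $297. OOP to date $1,107.70.
Claim 3 ($9,596): deductible already satisfied, so member's share is 15% × $9,596 = $1,439.40. That would push OOP to $2,547.10, over the $1,700 cap, so member pays $1,700 − $1,107.70 = $592.30.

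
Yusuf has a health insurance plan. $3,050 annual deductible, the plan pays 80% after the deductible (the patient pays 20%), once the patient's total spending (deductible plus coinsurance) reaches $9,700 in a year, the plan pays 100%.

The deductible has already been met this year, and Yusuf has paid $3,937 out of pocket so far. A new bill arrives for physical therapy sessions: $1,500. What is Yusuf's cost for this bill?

$300

With the deductible met, the entire $1,500 is subject to coinsurance.
Patient's 20% share of $1,500 is $300.
Year-to-date out-of-pocket becomes $3,937 + $300 = $4,237, still under the $9,700 maximum, so no cap applies.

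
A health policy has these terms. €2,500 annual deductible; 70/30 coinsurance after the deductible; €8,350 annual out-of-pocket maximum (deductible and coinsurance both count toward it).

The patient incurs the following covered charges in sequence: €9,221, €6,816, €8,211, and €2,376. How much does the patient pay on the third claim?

€1,788.90

Bill 1, €9,221: €2,500 finishes the deductible; €6,721 goes to coinsurance; patient's 30% is €2,016.30. Patient owes €4,516.30 (running OOP €4,516.30).
Bill 2, €6,816: deductible met; 30% of €6,816 = €2,044.80. Patient pays €2,044.80; OOP now €6,561.10.
Bill 3, €8,211: 30% coinsurance on €8,211 = €2,463.30. That would push OOP to €9,024.40, over the €8,350 cap, so patient pays €8,350 − €6,561.10 = €1,788.90.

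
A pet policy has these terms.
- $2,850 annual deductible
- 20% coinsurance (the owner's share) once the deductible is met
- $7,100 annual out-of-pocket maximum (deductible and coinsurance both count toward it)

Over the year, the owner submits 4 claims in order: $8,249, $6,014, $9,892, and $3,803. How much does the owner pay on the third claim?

$1,967.40

Bill 1, $8,249: deductible takes $2,850, $5,399 remains; coinsurance $5,399 × 20% = $1,079.80. Owner owes $3,929.80 (running OOP $3,929.80).
Bill 2, $6,014: deductible met; 20% of $6,014 = $1,202.80. Owner owes $1,202.80 (running OOP $5,132.60).
Bill 3, $9,892: deductible met; 20% of $9,892 = $1,978.40. OOP would hit $7,111 > $7,100, so the cap limits the owner to $7,100 − $5,132.60 = $1,967.40.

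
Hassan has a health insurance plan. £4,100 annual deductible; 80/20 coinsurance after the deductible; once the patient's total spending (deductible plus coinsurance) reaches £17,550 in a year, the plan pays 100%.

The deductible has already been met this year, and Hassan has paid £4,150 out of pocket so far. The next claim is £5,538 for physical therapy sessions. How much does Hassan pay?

£1,107.60

With the deductible met, the entire £5,538 is subject to coinsurance.
20% of £5,538 = £1,107.60 falls to the patient.
Year-to-date out-of-pocket becomes £4,150 + £1,107.60 = £5,257.60, still under the £17,550 maximum, so no cap applies.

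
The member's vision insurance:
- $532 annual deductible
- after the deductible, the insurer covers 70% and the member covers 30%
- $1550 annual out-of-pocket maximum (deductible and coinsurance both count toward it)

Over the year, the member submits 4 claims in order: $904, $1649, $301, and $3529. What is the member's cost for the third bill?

$90.30

Claim 1 ($904): $532 finishes the deductible; $372 goes to coinsurance; 30% of $372 = $111.60. Cost to member: $643.60. OOP to date $643.60.
Claim 2 ($1649): deductible already satisfied, so member's share is 30% × $1649 = $494.70. Member pays $494.70; OOP now $1138.30.
Claim 3 ($301): deductible already satisfied, so member's share is 30% × $301 = $90.30. Member pays $90.30; OOP now $1228.60.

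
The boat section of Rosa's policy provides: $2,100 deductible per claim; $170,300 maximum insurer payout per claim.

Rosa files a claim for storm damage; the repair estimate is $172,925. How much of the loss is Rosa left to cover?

$2,625

After the deductible, $172,925 − $2,100 = $170,825 remains.
The $170,300 per-incident cap binds; insurer pays $170,300.
Out of pocket: $172,925 − $170,300 = $2,625.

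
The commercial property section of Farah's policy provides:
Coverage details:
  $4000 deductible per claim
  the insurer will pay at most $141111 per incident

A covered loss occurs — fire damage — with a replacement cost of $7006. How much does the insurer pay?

Subtract the deductible: $7006 − $4000 = $3006.
That's under the $141111 cap, so the insurer reimburses the full $3006.

$3006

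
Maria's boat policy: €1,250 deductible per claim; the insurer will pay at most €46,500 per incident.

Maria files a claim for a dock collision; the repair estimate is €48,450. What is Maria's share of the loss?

€1,950

Subtract the deductible: €48,450 − €1,250 = €47,200.
The €46,500 per-incident cap binds; insurer pays €46,500.
Owner's share is the uncovered remainder: €48,450 − €46,500 = €1,950.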